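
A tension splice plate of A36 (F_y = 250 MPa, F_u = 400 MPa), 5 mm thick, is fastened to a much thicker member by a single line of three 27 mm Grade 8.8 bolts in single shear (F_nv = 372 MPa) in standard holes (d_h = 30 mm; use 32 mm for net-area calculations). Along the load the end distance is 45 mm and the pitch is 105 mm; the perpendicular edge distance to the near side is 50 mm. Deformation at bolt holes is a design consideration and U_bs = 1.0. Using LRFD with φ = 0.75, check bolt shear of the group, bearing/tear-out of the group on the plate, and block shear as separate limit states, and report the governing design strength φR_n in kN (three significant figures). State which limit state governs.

Bolt shear: A_b = π·27²/4 = 572.6 mm²; R_n = 372 × 572.6 × 3 × 1 / 1000 = 639 kN → 0.75 × 639 = 479 kN.
Bearing: edge l_c = 30, r_n = 72 kN; interior l_c = 75, r_n = 129.6 kN; R_n = 72 + 2·129.6 = 331.2 kN → 248 kN.
Block shear: A_gv = 1275, A_nv = 875, A_nt = 170 mm²; R_n = min(0.6F_uA_nv, 0.6F_yA_gv) + U_bs·F_u·A_nt = 259.2 kN → 194 kN.
Block shear governs: 194 kN.

194 kN (block shear governs)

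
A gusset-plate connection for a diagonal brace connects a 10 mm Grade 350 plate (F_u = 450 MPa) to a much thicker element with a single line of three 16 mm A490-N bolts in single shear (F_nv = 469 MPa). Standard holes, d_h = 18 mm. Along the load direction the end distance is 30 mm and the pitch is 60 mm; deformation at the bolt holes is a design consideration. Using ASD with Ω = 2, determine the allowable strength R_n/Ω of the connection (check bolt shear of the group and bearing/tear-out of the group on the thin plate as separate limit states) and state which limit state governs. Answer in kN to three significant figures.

Bolt shear: A_b = π·16²/4 = 201.1 mm²; R_n = 469 × 201.1 × 3 × 1 / 1000 = 282.9 kN → 282.9 / 2 = 141 kN.
Bearing (1.2 l_c t F_u ≤ 2.4 d t F_u): upper limit = 2.4·16·10·450 / 1000 = 172.8 kN.
  Edge l_c = 30 − 18/2 = 21 → r_n = 113.4 kN; interior l_c = 60 − 18 = 42 → r_n = 172.8 kN.
  R_n,bearing = 1·113.4 + 2·172.8 = 459 kN → 459 / 2 = 230 kN.
Bolt shear governs: 141 kN.

141 kN (bolt shear governs)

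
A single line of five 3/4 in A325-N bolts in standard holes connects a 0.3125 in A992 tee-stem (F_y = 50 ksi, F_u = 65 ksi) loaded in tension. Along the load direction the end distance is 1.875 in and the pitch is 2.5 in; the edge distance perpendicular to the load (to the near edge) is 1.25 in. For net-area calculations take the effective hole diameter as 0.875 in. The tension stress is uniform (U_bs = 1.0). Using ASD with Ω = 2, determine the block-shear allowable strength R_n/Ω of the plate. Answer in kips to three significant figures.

56.6 kips

Shear plane L_v = 1.875 + 4·2.5 = 11.88 in; A_gv = 11.88 × 0.3125 = 3.711 in².
A_nv = (11.88 − 4.5·0.875) × 0.3125 = 2.48 in².
A_nt = (1.25 − 0.5·0.875) × 0.3125 = 0.2539 in².
0.6 F_u A_nv = 96.74 kips; 0.6 F_y A_gv = 111.3 kips → shear rupture governs the shear term.
R_n = 96.74 + 1.0 × 65 × 0.2539 = 113.2 kips.
Allowable strength R_n/Ω = 113.2 / 2 = 56.6 kips.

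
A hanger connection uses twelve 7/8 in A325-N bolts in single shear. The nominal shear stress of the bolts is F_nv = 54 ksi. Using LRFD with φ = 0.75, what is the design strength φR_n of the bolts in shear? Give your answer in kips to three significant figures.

A_b = π × 0.875² / 4 = 0.6013 in².
R_n = F_nv · A_b · n · n_s = 54 × 0.6013 × 12 × 1 = 389.7 kips.
Design strength φR_n = 0.75 × 389.7 = 292 kips.

292 kips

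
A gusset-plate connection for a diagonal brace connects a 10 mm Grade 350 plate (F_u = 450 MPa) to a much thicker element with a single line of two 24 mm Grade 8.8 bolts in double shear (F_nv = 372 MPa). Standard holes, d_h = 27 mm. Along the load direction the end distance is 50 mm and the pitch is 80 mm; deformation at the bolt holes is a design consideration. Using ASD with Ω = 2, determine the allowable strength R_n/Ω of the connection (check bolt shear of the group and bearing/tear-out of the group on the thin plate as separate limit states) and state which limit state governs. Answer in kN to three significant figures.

Bolt shear: A_b = π·24²/4 = 452.4 mm²; R_n = 372 × 452.4 × 2 × 2 / 1000 = 673.2 kN → 673.2 / 2 = 337 kN.
Bearing (1.2 l_c t F_u ≤ 2.4 d t F_u): upper limit = 2.4·24·10·450 / 1000 = 259.2 kN.
  Edge l_c = 50 − 27/2 = 36.5 → r_n = 197.1 kN; interior l_c = 80 − 27 = 53 → r_n = 259.2 kN.
  R_n,bearing = 1·197.1 + 1·259.2 = 456.3 kN → 456.3 / 2 = 228 kN.
Bearing governs: 228 kN.

228 kN (bearing governs)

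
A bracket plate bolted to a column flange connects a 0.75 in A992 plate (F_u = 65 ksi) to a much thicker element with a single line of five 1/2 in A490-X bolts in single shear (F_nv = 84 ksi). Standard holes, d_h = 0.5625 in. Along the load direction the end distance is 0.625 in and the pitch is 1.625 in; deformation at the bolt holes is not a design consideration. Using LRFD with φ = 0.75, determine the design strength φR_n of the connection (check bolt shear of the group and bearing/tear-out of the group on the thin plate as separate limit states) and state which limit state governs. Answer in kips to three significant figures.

61.9 kips (bolt shear governs)

Bolt shear: A_b = π·0.5²/4 = 0.1963 in²; R_n = 84 × 0.1963 × 5 × 1 = 82.47 kips → 0.75 × 82.47 = 61.9 kips.
Bearing (1.5 l_c t F_u ≤ 3.0 d t F_u): upper limit = 3.0·0.5·0.75·65 = 73.12 kips.
  Edge l_c = 0.625 − 0.5625/2 = 0.3438 → r_n = 25.14 kips; interior l_c = 1.625 − 0.5625 = 1.062 → r_n = 73.12 kips.
  R_n,bearing = 1·25.14 + 4·73.12 = 317.6 kips → 0.75 × 317.6 = 238 kips.
Bolt shear governs: 61.9 kips.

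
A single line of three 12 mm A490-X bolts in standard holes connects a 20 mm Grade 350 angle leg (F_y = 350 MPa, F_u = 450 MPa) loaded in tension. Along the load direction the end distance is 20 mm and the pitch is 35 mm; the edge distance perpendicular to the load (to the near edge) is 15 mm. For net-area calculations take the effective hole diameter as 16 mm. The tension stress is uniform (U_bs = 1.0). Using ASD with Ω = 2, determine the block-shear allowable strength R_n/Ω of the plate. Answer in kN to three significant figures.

166 kN

Shear plane L_v = 20 + 2·35 = 90 mm; A_gv = 90 × 20 = 1800 mm².
A_nv = (90 − 2.5·16) × 20 = 1000 mm².
A_nt = (15 − 0.5·16) × 20 = 140 mm².
0.6 F_u A_nv = 270 kN; 0.6 F_y A_gv = 378 kN → shear rupture governs the shear term.
R_n = 270 + 1.0 × 450 × 140 / 1000 = 333 kN.
Allowable strength R_n/Ω = 333 / 2 = 166 kN.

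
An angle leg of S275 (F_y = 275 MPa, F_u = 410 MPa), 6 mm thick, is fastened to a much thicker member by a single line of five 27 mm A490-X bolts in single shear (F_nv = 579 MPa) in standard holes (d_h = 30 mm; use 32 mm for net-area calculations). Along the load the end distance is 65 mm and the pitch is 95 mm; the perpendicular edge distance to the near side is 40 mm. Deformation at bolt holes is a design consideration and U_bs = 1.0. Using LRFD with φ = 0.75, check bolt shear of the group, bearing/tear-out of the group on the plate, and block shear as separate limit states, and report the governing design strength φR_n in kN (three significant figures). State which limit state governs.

Bolt shear: A_b = π·27²/4 = 572.6 mm²; R_n = 579 × 572.6 × 5 × 1 / 1000 = 1658 kN → 0.75 × 1658 = 1240 kN.
Bearing: edge l_c = 50, r_n = 147.6 kN; interior l_c = 65, r_n = 159.4 kN; R_n = 147.6 + 4·159.4 = 785.2 kN → 589 kN.
Block shear: A_gv = 2670, A_nv = 1806, A_nt = 144 mm²; R_n = min(0.6F_uA_nv, 0.6F_yA_gv) + U_bs·F_u·A_nt = 499.6 kN → 375 kN.
Block shear governs: 375 kN.

375 kN (block shear governs)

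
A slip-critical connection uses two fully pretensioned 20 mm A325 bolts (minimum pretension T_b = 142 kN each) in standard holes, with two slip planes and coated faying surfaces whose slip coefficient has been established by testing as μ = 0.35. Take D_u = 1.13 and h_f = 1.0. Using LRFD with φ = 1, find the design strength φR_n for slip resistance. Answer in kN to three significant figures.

225 kN

R_n = μ · D_u · h_f · T_b · n_s · n_b = 0.35 × 1.13 × 1.0 × 142 × 2 × 2 = 224.6 kN.
Design strength φR_n = 1 × 224.6 = 225 kN.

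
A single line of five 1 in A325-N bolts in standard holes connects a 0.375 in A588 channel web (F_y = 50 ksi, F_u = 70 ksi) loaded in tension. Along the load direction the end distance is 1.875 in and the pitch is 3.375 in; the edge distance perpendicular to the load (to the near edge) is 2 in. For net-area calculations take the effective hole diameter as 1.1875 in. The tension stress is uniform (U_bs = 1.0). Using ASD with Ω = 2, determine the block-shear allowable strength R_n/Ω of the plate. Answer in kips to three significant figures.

Shear plane L_v = 1.875 + 4·3.375 = 15.38 in; A_gv = 15.38 × 0.375 = 5.766 in².
A_nv = (15.38 − 4.5·1.1875) × 0.375 = 3.762 in².
A_nt = (2 − 0.5·1.1875) × 0.375 = 0.5273 in².
0.6 F_u A_nv = 158 kips; 0.6 F_y A_gv = 173 kips → shear rupture governs the shear term.
R_n = 158 + 1.0 × 70 × 0.5273 = 194.9 kips.
Allowable strength R_n/Ω = 194.9 / 2 = 97.5 kips.

97.5 kips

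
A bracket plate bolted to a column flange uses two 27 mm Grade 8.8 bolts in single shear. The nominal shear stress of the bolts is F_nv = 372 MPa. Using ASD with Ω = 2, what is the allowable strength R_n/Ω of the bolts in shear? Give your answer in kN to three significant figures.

A_b = π × 27² / 4 = 572.6 mm².
R_n = F_nv · A_b · n · n_s = 372 × 572.6 × 2 × 1 / 1000 = 426 kN.
Allowable strength R_n/Ω = 426 / 2 = 213 kN.

213 kN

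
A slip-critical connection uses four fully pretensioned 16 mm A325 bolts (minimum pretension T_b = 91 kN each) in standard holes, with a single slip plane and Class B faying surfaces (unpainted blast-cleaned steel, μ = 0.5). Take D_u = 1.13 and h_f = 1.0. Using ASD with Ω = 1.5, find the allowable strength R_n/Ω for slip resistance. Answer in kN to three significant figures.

R_n = μ · D_u · h_f · T_b · n_s · n_b = 0.5 × 1.13 × 1.0 × 91 × 1 × 4 = 205.7 kN.
Allowable strength R_n/Ω = 205.7 / 1.5 = 137 kN.

137 kN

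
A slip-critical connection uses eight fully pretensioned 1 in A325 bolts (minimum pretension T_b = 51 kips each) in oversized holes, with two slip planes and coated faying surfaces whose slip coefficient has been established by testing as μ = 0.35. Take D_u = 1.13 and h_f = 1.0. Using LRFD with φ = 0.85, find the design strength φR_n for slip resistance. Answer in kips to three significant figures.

274 kips

R_n = μ · D_u · h_f · T_b · n_s · n_b = 0.35 × 1.13 × 1.0 × 51 × 2 × 8 = 322.7 kips.
Design strength φR_n = 0.85 × 322.7 = 274 kips.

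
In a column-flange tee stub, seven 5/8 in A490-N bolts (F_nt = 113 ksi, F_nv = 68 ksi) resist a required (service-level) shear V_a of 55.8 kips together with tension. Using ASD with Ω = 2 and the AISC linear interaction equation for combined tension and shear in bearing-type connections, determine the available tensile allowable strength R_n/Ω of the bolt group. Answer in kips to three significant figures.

65 kips

A_b = π·0.625²/4 = 0.3068 in²; f_rv = 55.8 / (7 × 0.3068) = 25.98 ksi.
F'_nt = 1.3 F_nt − (Ω F_nt / F_nv) f_rv = 1.3·113 − (2·113/68)·25.98 = 60.55 ksi, capped at F_nt → F'_nt = 60.55 ksi.
R_n = F'_nt · A_b · n = 60.55 × 0.3068 × 7 = 130 kips.
Allowable strength R_n/Ω = 130 / 2 = 65 kips.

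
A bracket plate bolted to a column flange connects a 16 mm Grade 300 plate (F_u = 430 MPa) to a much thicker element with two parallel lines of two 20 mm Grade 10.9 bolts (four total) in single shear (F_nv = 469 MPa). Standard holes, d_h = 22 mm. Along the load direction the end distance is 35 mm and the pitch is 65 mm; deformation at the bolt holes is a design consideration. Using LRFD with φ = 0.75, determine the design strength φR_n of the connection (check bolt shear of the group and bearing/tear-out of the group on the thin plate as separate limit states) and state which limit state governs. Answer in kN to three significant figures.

442 kN (bolt shear governs)

Bolt shear: A_b = π·20²/4 = 314.2 mm²; R_n = 469 × 314.2 × 4 × 1 / 1000 = 589.4 kN → 0.75 × 589.4 = 442 kN.
Bearing (1.2 l_c t F_u ≤ 2.4 d t F_u): upper limit = 2.4·20·16·430 / 1000 = 330.2 kN.
  Edge l_c = 35 − 22/2 = 24 → r_n = 198.1 kN; interior l_c = 65 − 22 = 43 → r_n = 330.2 kN.
  R_n,bearing = 2·198.1 + 2·330.2 = 1057 kN → 0.75 × 1057 = 793 kN.
Bolt shear governs: 442 kN.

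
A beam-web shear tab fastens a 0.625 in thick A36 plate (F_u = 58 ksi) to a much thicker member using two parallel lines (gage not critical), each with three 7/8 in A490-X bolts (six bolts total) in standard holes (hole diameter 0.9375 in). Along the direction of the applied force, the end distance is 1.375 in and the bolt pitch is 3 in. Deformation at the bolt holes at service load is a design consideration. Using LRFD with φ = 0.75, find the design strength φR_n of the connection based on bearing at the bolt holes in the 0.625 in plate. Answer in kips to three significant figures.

288 kips

Per bolt r_n = 1.2 l_c t F_u ≤ 2.4 d t F_u; upper limit = 2.4 × 0.875 × 0.625 × 58 = 76.12 kips.
Edge bolt: l_c = 1.375 − 0.9375/2 = 0.9062 in → 1.2 × 0.9062 × 0.625 × 58 = 39.42 → r_n = 39.42 kips.
Interior bolts: l_c = 3 − 0.9375 = 2.062 in → 1.2 × 2.062 × 0.625 × 58 = 89.72 → r_n = 76.12 kips.
R_n = 2 × 39.42 + 4 × 76.12 = 383.3 kips.
Design strength φR_n = 0.75 × 383.3 = 288 kips.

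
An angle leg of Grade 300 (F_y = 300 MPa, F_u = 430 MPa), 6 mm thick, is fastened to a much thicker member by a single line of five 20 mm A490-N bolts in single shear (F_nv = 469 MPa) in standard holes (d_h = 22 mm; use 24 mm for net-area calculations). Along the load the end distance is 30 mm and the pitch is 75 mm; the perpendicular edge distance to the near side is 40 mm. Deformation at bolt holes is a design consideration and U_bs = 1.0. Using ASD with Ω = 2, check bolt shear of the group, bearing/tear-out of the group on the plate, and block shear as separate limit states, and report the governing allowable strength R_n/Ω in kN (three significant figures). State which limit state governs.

Bolt shear: A_b = π·20²/4 = 314.2 mm²; R_n = 469 × 314.2 × 5 × 1 / 1000 = 736.7 kN → 736.7 / 2 = 368 kN.
Bearing: edge l_c = 19, r_n = 58.82 kN; interior l_c = 53, r_n = 123.8 kN; R_n = 58.82 + 4·123.8 = 554.2 kN → 277 kN.
Block shear: A_gv = 1980, A_nv = 1332, A_nt = 168 mm²; R_n = min(0.6F_uA_nv, 0.6F_yA_gv) + U_bs·F_u·A_nt = 415.9 kN → 208 kN.
Block shear governs: 208 kN.

208 kN (block shear governs)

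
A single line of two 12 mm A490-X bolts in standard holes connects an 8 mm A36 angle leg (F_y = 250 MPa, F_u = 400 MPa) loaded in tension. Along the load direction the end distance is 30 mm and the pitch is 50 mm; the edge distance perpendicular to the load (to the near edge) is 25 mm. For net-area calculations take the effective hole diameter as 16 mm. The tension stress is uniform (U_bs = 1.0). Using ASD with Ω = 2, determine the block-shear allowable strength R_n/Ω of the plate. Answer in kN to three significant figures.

75.2 kN

Shear plane L_v = 30 + 1·50 = 80 mm; A_gv = 80 × 8 = 640 mm².
A_nv = (80 − 1.5·16) × 8 = 448 mm².
A_nt = (25 − 0.5·16) × 8 = 136 mm².
0.6 F_u A_nv = 107.5 kN; 0.6 F_y A_gv = 96 kN → shear yielding governs the shear term.
R_n = 96 + 1.0 × 400 × 136 / 1000 = 150.4 kN.
Allowable strength R_n/Ω = 150.4 / 2 = 75.2 kN.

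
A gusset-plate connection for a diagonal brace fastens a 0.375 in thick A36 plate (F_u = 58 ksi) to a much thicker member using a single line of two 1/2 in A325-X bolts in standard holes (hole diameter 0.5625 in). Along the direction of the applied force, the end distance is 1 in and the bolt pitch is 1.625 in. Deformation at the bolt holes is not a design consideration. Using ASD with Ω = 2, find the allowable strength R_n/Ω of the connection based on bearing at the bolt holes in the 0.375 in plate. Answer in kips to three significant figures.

Per bolt r_n = 1.5 l_c t F_u ≤ 3.0 d t F_u; upper limit = 3.0 × 0.5 × 0.375 × 58 = 32.62 kips.
Edge bolt: l_c = 1 − 0.5625/2 = 0.7188 in → 1.5 × 0.7188 × 0.375 × 58 = 23.45 → r_n = 23.45 kips.
Interior bolts: l_c = 1.625 − 0.5625 = 1.062 in → 1.5 × 1.062 × 0.375 × 58 = 34.66 → r_n = 32.62 kips.
R_n = 1 × 23.45 + 1 × 32.62 = 56.07 kips.
Allowable strength R_n/Ω = 56.07 / 2 = 28 kips.

28 kips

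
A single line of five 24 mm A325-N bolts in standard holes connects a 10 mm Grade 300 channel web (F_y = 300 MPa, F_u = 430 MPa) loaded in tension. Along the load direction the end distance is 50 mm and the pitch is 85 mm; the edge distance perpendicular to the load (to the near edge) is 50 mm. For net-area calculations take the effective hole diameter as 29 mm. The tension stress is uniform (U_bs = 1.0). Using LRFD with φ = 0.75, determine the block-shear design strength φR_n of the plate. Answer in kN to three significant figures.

617 kN

Shear plane L_v = 50 + 4·85 = 390 mm; A_gv = 390 × 10 = 3900 mm².
A_nv = (390 − 4.5·29) × 10 = 2595 mm².
A_nt = (50 − 0.5·29) × 10 = 355 mm².
0.6 F_u A_nv = 669.5 kN; 0.6 F_y A_gv = 702 kN → shear rupture governs the shear term.
R_n = 669.5 + 1.0 × 430 × 355 / 1000 = 822.2 kN.
Design strength φR_n = 0.75 × 822.2 = 617 kN.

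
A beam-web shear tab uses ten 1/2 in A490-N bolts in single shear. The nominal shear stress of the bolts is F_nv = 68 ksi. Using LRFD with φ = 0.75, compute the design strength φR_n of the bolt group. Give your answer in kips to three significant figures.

100 kips

A_b = π × 0.5² / 4 = 0.1963 in².
R_n = F_nv · A_b · n · n_s = 68 × 0.1963 × 10 × 1 = 133.5 kips.
Design strength φR_n = 0.75 × 133.5 = 100 kips.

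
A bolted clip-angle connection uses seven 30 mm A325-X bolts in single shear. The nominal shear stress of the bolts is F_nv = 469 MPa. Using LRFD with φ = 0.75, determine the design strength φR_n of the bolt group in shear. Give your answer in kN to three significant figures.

A_b = π × 30² / 4 = 706.9 mm².
R_n = F_nv · A_b · n · n_s = 469 × 706.9 × 7 × 1 / 1000 = 2321 kN.
Design strength φR_n = 0.75 × 2321 = 1740 kN.

1740 kN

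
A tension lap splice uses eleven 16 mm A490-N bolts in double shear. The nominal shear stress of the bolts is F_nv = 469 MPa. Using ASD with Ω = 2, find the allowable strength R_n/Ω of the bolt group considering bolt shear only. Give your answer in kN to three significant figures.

1040 kN

A_b = π × 16² / 4 = 201.1 mm².
R_n = F_nv · A_b · n · n_s = 469 × 201.1 × 11 × 2 / 1000 = 2075 kN.
Allowable strength R_n/Ω = 2075 / 2 = 1040 kN.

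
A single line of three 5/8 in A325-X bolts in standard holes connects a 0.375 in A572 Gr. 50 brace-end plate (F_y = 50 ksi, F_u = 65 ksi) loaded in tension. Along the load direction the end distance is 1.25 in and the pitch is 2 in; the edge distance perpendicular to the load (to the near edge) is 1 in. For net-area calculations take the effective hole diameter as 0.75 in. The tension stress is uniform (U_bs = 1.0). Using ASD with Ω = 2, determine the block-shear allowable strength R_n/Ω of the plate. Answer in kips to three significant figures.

Shear plane L_v = 1.25 + 2·2 = 5.25 in; A_gv = 5.25 × 0.375 = 1.969 in².
A_nv = (5.25 − 2.5·0.75) × 0.375 = 1.266 in².
A_nt = (1 − 0.5·0.75) × 0.375 = 0.2344 in².
0.6 F_u A_nv = 49.36 kips; 0.6 F_y A_gv = 59.06 kips → shear rupture governs the shear term.
R_n = 49.36 + 1.0 × 65 × 0.2344 = 64.59 kips.
Allowable strength R_n/Ω = 64.59 / 2 = 32.3 kips.

32.3 kips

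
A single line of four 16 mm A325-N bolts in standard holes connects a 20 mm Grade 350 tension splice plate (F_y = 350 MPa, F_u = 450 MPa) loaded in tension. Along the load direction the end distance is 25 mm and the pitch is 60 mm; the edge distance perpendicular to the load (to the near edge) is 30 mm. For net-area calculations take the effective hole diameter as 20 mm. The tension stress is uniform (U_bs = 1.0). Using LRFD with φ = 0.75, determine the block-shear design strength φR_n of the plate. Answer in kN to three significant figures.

682 kN

Shear plane L_v = 25 + 3·60 = 205 mm; A_gv = 205 × 20 = 4100 mm².
A_nv = (205 − 3.5·20) × 20 = 2700 mm².
A_nt = (30 − 0.5·20) × 20 = 400 mm².
0.6 F_u A_nv = 729 kN; 0.6 F_y A_gv = 861 kN → shear rupture governs the shear term.
R_n = 729 + 1.0 × 450 × 400 / 1000 = 909 kN.
Design strength φR_n = 0.75 × 909 = 682 kN.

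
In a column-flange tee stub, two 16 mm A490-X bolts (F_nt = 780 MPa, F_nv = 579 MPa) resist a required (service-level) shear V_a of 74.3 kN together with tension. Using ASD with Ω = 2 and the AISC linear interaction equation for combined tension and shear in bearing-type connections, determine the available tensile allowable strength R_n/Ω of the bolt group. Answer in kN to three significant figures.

A_b = π·16²/4 = 201.1 mm²; f_rv = 74.3 × 1000 / (2 × 201.1) = 184.8 MPa.
F'_nt = 1.3 F_nt − (Ω F_nt / F_nv) f_rv = 1.3·780 − (2·780/579)·184.8 = 516.2 MPa, capped at F_nt → F'_nt = 516.2 MPa.
R_n = F'_nt · A_b · n = 516.2 × 201.1 × 2 / 1000 = 207.6 kN.
Allowable strength R_n/Ω = 207.6 / 2 = 104 kN.

104 kN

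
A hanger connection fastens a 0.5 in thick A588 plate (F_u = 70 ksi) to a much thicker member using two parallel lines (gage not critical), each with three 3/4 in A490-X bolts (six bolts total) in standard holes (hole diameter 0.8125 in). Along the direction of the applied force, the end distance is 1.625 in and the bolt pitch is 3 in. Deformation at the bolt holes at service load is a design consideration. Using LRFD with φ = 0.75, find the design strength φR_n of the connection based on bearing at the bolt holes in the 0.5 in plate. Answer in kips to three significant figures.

Per bolt r_n = 1.2 l_c t F_u ≤ 2.4 d t F_u; upper limit = 2.4 × 0.75 × 0.5 × 70 = 63 kips.
Edge bolt: l_c = 1.625 − 0.8125/2 = 1.219 in → 1.2 × 1.219 × 0.5 × 70 = 51.19 → r_n = 51.19 kips.
Interior bolts: l_c = 3 − 0.8125 = 2.188 in → 1.2 × 2.188 × 0.5 × 70 = 91.88 → r_n = 63 kips.
R_n = 2 × 51.19 + 4 × 63 = 354.4 kips.
Design strength φR_n = 0.75 × 354.4 = 266 kips.

266 kips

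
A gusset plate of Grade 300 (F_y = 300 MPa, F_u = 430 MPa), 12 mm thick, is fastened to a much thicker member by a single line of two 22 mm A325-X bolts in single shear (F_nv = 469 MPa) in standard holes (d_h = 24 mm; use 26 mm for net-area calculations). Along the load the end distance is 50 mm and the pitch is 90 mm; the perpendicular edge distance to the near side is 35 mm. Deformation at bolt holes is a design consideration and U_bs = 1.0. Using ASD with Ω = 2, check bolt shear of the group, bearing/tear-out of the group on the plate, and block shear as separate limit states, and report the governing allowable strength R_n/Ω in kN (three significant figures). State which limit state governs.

Bolt shear: A_b = π·22²/4 = 380.1 mm²; R_n = 469 × 380.1 × 2 × 1 / 1000 = 356.6 kN → 356.6 / 2 = 178 kN.
Bearing: edge l_c = 38, r_n = 235.3 kN; interior l_c = 66, r_n = 272.4 kN; R_n = 235.3 + 1·272.4 = 507.7 kN → 254 kN.
Block shear: A_gv = 1680, A_nv = 1212, A_nt = 264 mm²; R_n = min(0.6F_uA_nv, 0.6F_yA_gv) + U_bs·F_u·A_nt = 415.9 kN → 208 kN.
Bolt shear governs: 178 kN.

178 kN (bolt shear governs)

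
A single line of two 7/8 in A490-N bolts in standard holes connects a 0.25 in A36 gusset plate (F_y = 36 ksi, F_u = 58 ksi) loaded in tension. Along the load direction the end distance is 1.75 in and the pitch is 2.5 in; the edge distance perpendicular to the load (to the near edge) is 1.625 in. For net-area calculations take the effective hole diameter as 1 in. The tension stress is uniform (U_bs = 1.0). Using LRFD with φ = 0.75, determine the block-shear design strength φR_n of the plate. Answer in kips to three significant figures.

Shear plane L_v = 1.75 + 1·2.5 = 4.25 in; A_gv = 4.25 × 0.25 = 1.062 in².
A_nv = (4.25 − 1.5·1) × 0.25 = 0.6875 in².
A_nt = (1.625 − 0.5·1) × 0.25 = 0.2812 in².
0.6 F_u A_nv = 23.92 kips; 0.6 F_y A_gv = 22.95 kips → shear yielding governs the shear term.
R_n = 22.95 + 1.0 × 58 × 0.2812 = 39.26 kips.
Design strength φR_n = 0.75 × 39.26 = 29.4 kips.

29.4 kips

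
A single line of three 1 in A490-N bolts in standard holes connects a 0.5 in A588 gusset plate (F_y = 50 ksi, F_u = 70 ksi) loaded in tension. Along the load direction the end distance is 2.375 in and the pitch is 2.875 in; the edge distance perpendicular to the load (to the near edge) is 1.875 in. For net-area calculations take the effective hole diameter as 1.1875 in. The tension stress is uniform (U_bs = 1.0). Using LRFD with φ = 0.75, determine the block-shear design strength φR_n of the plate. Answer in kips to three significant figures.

Shear plane L_v = 2.375 + 2·2.875 = 8.125 in; A_gv = 8.125 × 0.5 = 4.062 in².
A_nv = (8.125 − 2.5·1.1875) × 0.5 = 2.578 in².
A_nt = (1.875 − 0.5·1.1875) × 0.5 = 0.6406 in².
0.6 F_u A_nv = 108.3 kips; 0.6 F_y A_gv = 121.9 kips → shear rupture governs the shear term.
R_n = 108.3 + 1.0 × 70 × 0.6406 = 153.1 kips.
Design strength φR_n = 0.75 × 153.1 = 115 kips.

115 kips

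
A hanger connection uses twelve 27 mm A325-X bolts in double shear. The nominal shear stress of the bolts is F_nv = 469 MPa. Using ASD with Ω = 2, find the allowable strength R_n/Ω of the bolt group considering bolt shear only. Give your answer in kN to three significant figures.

A_b = π × 27² / 4 = 572.6 mm².
R_n = F_nv · A_b · n · n_s = 469 × 572.6 × 12 × 2 / 1000 = 6445 kN.
Allowable strength R_n/Ω = 6445 / 2 = 3220 kN.

3220 kN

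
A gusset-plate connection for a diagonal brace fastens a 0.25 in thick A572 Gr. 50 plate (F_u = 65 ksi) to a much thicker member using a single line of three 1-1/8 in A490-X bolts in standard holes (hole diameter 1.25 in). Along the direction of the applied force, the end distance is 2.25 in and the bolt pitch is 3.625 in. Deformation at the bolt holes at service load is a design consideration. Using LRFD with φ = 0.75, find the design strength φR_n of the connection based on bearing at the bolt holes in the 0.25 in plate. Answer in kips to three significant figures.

89.6 kips

Per bolt r_n = 1.2 l_c t F_u ≤ 2.4 d t F_u; upper limit = 2.4 × 1.125 × 0.25 × 65 = 43.87 kips.
Edge bolt: l_c = 2.25 − 1.25/2 = 1.625 in → 1.2 × 1.625 × 0.25 × 65 = 31.69 → r_n = 31.69 kips.
Interior bolts: l_c = 3.625 − 1.25 = 2.375 in → 1.2 × 2.375 × 0.25 × 65 = 46.31 → r_n = 43.87 kips.
R_n = 1 × 31.69 + 2 × 43.87 = 119.4 kips.
Design strength φR_n = 0.75 × 119.4 = 89.6 kips.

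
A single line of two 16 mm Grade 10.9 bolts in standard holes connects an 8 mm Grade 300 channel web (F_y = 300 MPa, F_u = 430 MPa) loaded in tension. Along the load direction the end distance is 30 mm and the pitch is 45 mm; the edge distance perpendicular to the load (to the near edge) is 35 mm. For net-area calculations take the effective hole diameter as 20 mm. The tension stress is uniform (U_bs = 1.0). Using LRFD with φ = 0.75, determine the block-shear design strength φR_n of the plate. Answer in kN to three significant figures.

134 kN

Shear plane L_v = 30 + 1·45 = 75 mm; A_gv = 75 × 8 = 600 mm².
A_nv = (75 − 1.5·20) × 8 = 360 mm².
A_nt = (35 − 0.5·20) × 8 = 200 mm².
0.6 F_u A_nv = 92.88 kN; 0.6 F_y A_gv = 108 kN → shear rupture governs the shear term.
R_n = 92.88 + 1.0 × 430 × 200 / 1000 = 178.9 kN.
Design strength φR_n = 0.75 × 178.9 = 134 kN.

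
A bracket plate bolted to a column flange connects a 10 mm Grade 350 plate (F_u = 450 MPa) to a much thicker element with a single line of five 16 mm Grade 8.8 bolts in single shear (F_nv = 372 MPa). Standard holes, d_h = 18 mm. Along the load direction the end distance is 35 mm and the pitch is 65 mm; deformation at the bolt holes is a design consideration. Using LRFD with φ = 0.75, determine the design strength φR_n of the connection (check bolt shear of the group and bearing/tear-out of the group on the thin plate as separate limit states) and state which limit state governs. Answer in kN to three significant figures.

Bolt shear: A_b = π·16²/4 = 201.1 mm²; R_n = 372 × 201.1 × 5 × 1 / 1000 = 374 kN → 0.75 × 374 = 280 kN.
Bearing (1.2 l_c t F_u ≤ 2.4 d t F_u): upper limit = 2.4·16·10·450 / 1000 = 172.8 kN.
  Edge l_c = 35 − 18/2 = 26 → r_n = 140.4 kN; interior l_c = 65 − 18 = 47 → r_n = 172.8 kN.
  R_n,bearing = 1·140.4 + 4·172.8 = 831.6 kN → 0.75 × 831.6 = 624 kN.
Bolt shear governs: 280 kN.

280 kN (bolt shear governs)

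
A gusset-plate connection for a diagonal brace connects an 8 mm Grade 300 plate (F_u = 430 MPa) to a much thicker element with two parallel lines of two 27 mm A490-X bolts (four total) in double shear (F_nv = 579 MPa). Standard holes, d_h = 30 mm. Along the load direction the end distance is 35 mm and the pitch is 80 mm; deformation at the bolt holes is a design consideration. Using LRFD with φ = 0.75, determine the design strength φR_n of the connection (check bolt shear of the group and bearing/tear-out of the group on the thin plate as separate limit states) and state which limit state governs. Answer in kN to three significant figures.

Bolt shear: A_b = π·27²/4 = 572.6 mm²; R_n = 579 × 572.6 × 4 × 2 / 1000 = 2652 kN → 0.75 × 2652 = 1990 kN.
Bearing (1.2 l_c t F_u ≤ 2.4 d t F_u): upper limit = 2.4·27·8·430 / 1000 = 222.9 kN.
  Edge l_c = 35 − 30/2 = 20 → r_n = 82.56 kN; interior l_c = 80 − 30 = 50 → r_n = 206.4 kN.
  R_n,bearing = 2·82.56 + 2·206.4 = 577.9 kN → 0.75 × 577.9 = 433 kN.
Bearing governs: 433 kN.

433 kN (bearing governs)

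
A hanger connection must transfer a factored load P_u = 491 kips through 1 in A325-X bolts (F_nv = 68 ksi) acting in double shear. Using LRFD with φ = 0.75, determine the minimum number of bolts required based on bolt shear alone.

A_b = π·1²/4 = 0.7854 in².
Per-bolt design strength φR_n = 0.75 × 68 × 0.7854 × 2 = 80.11 kips.
n ≥ 491 / 80.11 = 6.129 → use 7 bolts.

7 bolts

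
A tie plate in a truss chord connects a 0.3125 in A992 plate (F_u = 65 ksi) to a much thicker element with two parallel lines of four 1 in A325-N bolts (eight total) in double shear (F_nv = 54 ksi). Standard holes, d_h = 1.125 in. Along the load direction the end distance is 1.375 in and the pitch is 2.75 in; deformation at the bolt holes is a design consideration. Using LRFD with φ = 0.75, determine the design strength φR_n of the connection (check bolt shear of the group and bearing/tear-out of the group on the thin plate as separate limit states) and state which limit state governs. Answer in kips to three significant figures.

208 kips (bearing governs)

Bolt shear: A_b = π·1²/4 = 0.7854 in²; R_n = 54 × 0.7854 × 8 × 2 = 678.6 kips → 0.75 × 678.6 = 509 kips.
Bearing (1.2 l_c t F_u ≤ 2.4 d t F_u): upper limit = 2.4·1·0.3125·65 = 48.75 kips.
  Edge l_c = 1.375 − 1.125/2 = 0.8125 → r_n = 19.8 kips; interior l_c = 2.75 − 1.125 = 1.625 → r_n = 39.61 kips.
  R_n,bearing = 2·19.8 + 6·39.61 = 277.3 kips → 0.75 × 277.3 = 208 kips.
Bearing governs: 208 kips.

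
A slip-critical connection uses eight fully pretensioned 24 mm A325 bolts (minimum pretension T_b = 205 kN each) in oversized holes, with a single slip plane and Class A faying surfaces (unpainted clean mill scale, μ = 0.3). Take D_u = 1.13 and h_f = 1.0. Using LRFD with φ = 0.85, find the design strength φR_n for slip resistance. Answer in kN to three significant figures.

R_n = μ · D_u · h_f · T_b · n_s · n_b = 0.3 × 1.13 × 1.0 × 205 × 1 × 8 = 556 kN.
Design strength φR_n = 0.85 × 556 = 473 kN.

473 kN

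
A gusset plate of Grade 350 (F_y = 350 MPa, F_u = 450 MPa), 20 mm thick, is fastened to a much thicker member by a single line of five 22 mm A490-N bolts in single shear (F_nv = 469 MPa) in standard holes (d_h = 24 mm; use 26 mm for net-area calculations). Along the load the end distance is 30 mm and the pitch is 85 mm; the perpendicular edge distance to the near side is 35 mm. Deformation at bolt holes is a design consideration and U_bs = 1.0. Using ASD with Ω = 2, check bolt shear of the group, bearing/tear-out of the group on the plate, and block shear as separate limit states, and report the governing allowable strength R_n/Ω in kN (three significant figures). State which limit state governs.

Bolt shear: A_b = π·22²/4 = 380.1 mm²; R_n = 469 × 380.1 × 5 × 1 / 1000 = 891.4 kN → 891.4 / 2 = 446 kN.
Bearing: edge l_c = 18, r_n = 194.4 kN; interior l_c = 61, r_n = 475.2 kN; R_n = 194.4 + 4·475.2 = 2095 kN → 1050 kN.
Block shear: A_gv = 7400, A_nv = 5060, A_nt = 440 mm²; R_n = min(0.6F_uA_nv, 0.6F_yA_gv) + U_bs·F_u·A_nt = 1564 kN → 782 kN.
Bolt shear governs: 446 kN.

446 kN (bolt shear governs)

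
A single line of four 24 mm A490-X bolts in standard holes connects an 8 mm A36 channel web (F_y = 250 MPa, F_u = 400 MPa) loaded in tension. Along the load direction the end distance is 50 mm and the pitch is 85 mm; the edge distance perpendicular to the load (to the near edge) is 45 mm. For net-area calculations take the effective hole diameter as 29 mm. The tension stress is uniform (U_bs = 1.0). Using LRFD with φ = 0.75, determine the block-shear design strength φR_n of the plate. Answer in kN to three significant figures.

Shear plane L_v = 50 + 3·85 = 305 mm; A_gv = 305 × 8 = 2440 mm².
A_nv = (305 − 3.5·29) × 8 = 1628 mm².
A_nt = (45 − 0.5·29) × 8 = 244 mm².
0.6 F_u A_nv = 390.7 kN; 0.6 F_y A_gv = 366 kN → shear yielding governs the shear term.
R_n = 366 + 1.0 × 400 × 244 / 1000 = 463.6 kN.
Design strength φR_n = 0.75 × 463.6 = 348 kN.

348 kN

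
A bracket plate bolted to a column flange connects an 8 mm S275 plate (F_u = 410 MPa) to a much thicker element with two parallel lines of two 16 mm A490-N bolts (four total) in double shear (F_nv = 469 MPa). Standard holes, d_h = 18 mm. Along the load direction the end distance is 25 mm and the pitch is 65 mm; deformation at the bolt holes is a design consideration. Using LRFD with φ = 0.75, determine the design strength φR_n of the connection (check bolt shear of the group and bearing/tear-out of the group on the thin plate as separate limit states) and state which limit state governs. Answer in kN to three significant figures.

283 kN (bearing governs)

Bolt shear: A_b = π·16²/4 = 201.1 mm²; R_n = 469 × 201.1 × 4 × 2 / 1000 = 754.4 kN → 0.75 × 754.4 = 566 kN.
Bearing (1.2 l_c t F_u ≤ 2.4 d t F_u): upper limit = 2.4·16·8·410 / 1000 = 126 kN.
  Edge l_c = 25 − 18/2 = 16 → r_n = 62.98 kN; interior l_c = 65 − 18 = 47 → r_n = 126 kN.
  R_n,bearing = 2·62.98 + 2·126 = 377.9 kN → 0.75 × 377.9 = 283 kN.
Bearing governs: 283 kN.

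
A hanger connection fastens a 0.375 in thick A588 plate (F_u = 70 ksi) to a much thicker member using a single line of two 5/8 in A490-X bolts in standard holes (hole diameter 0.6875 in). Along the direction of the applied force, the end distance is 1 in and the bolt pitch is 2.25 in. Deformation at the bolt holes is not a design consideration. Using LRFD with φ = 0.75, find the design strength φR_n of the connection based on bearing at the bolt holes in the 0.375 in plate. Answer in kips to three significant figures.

56.3 kips

Per bolt r_n = 1.5 l_c t F_u ≤ 3.0 d t F_u; upper limit = 3.0 × 0.625 × 0.375 × 70 = 49.22 kips.
Edge bolt: l_c = 1 − 0.6875/2 = 0.6562 in → 1.5 × 0.6562 × 0.375 × 70 = 25.84 → r_n = 25.84 kips.
Interior bolts: l_c = 2.25 − 0.6875 = 1.562 in → 1.5 × 1.562 × 0.375 × 70 = 61.52 → r_n = 49.22 kips.
R_n = 1 × 25.84 + 1 × 49.22 = 75.06 kips.
Design strength φR_n = 0.75 × 75.06 = 56.3 kips.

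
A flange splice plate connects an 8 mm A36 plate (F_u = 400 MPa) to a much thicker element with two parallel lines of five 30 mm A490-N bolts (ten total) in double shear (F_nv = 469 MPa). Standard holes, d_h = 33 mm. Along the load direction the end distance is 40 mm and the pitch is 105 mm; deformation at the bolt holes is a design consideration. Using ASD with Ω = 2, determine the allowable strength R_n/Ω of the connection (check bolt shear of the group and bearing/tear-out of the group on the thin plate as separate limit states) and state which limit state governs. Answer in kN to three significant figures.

1010 kN (bearing governs)

Bolt shear: A_b = π·30²/4 = 706.9 mm²; R_n = 469 × 706.9 × 10 × 2 / 1000 = 6630 kN → 6630 / 2 = 3320 kN.
Bearing (1.2 l_c t F_u ≤ 2.4 d t F_u): upper limit = 2.4·30·8·400 / 1000 = 230.4 kN.
  Edge l_c = 40 − 33/2 = 23.5 → r_n = 90.24 kN; interior l_c = 105 − 33 = 72 → r_n = 230.4 kN.
  R_n,bearing = 2·90.24 + 8·230.4 = 2024 kN → 2024 / 2 = 1010 kN.
Bearing governs: 1010 kN.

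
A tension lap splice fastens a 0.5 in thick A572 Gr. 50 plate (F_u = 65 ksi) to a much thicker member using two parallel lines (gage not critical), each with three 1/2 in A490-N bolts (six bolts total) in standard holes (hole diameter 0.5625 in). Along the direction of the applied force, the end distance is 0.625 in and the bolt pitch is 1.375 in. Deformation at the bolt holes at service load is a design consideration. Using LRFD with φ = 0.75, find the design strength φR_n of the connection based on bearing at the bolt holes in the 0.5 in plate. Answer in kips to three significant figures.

115 kips

Per bolt r_n = 1.2 l_c t F_u ≤ 2.4 d t F_u; upper limit = 2.4 × 0.5 × 0.5 × 65 = 39 kips.
Edge bolt: l_c = 0.625 − 0.5625/2 = 0.3438 in → 1.2 × 0.3438 × 0.5 × 65 = 13.41 → r_n = 13.41 kips.
Interior bolts: l_c = 1.375 − 0.5625 = 0.8125 in → 1.2 × 0.8125 × 0.5 × 65 = 31.69 → r_n = 31.69 kips.
R_n = 2 × 13.41 + 4 × 31.69 = 153.6 kips.
Design strength φR_n = 0.75 × 153.6 = 115 kips.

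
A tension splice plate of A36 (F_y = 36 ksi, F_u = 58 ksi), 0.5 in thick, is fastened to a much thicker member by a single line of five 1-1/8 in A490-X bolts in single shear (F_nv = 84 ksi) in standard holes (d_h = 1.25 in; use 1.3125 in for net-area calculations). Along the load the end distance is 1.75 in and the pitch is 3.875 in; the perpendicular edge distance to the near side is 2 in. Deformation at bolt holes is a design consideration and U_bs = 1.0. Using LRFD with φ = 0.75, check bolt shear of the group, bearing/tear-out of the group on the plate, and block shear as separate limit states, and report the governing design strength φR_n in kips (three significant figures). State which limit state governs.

169 kips (block shear governs)

Bolt shear: A_b = π·1.125²/4 = 0.994 in²; R_n = 84 × 0.994 × 5 × 1 = 417.5 kips → 0.75 × 417.5 = 313 kips.
Bearing: edge l_c = 1.125, r_n = 39.15 kips; interior l_c = 2.625, r_n = 78.3 kips; R_n = 39.15 + 4·78.3 = 352.3 kips → 264 kips.
Block shear: A_gv = 8.625, A_nv = 5.672, A_nt = 0.6719 in²; R_n = min(0.6F_uA_nv, 0.6F_yA_gv) + U_bs·F_u·A_nt = 225.3 kips → 169 kips.
Block shear governs: 169 kips.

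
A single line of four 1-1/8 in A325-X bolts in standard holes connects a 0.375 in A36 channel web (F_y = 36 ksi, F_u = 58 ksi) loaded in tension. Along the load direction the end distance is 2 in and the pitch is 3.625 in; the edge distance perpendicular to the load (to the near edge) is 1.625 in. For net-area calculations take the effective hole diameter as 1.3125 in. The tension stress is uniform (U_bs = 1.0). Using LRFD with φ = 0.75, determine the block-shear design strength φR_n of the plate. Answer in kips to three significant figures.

Shear plane L_v = 2 + 3·3.625 = 12.88 in; A_gv = 12.88 × 0.375 = 4.828 in².
A_nv = (12.88 − 3.5·1.3125) × 0.375 = 3.105 in².
A_nt = (1.625 − 0.5·1.3125) × 0.375 = 0.3633 in².
0.6 F_u A_nv = 108.1 kips; 0.6 F_y A_gv = 104.3 kips → shear yielding governs the shear term.
R_n = 104.3 + 1.0 × 58 × 0.3633 = 125.4 kips.
Design strength φR_n = 0.75 × 125.4 = 94 kips.

94 kips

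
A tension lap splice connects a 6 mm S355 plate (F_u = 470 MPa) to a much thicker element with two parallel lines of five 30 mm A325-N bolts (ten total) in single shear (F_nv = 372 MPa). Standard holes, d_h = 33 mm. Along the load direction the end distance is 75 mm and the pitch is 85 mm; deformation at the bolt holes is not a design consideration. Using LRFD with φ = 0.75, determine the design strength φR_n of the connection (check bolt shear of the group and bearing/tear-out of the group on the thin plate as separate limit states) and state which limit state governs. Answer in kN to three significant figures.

Bolt shear: A_b = π·30²/4 = 706.9 mm²; R_n = 372 × 706.9 × 10 × 1 / 1000 = 2630 kN → 0.75 × 2630 = 1970 kN.
Bearing (1.5 l_c t F_u ≤ 3.0 d t F_u): upper limit = 3.0·30·6·470 / 1000 = 253.8 kN.
  Edge l_c = 75 − 33/2 = 58.5 → r_n = 247.5 kN; interior l_c = 85 − 33 = 52 → r_n = 220 kN.
  R_n,bearing = 2·247.5 + 8·220 = 2255 kN → 0.75 × 2255 = 1690 kN.
Bearing governs: 1690 kN.

1690 kN (bearing governs)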